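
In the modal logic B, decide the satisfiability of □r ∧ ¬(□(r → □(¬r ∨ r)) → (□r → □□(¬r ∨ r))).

1. □r ∧ ¬(□(r → □(¬r ∨ r)) → (□r → □□(¬r ∨ r))), w0
2. □r, w0
3. ¬(□(r → □(¬r ∨ r)) → (□r → □□(¬r ∨ r))), w0
4. □(r → □(¬r ∨ r)), w0
5. ¬(□r → □□(¬r ∨ r)), w0
6. ¬□□(¬r ∨ r), w0
7. r, w0
8. r → □(¬r ∨ r), w0
9. □(¬r ∨ r), w0
10. ¬r ∨ r, w0
11. ¬□(¬r ∨ r), w1
12. r, w1
13. r → □(¬r ∨ r), w1
14. ¬r ∨ r, w1
15. □(¬r ∨ r), w1
16. ¬(¬r ∨ r), w2
17. r, w2
18. ¬r, w2
Accessibility: w0Rw0, w0Rw1, w1Rw0, w1Rw1, w1Rw2, w2Rw1, w2Rw2
Branch closes: r and ¬r both at w2.
Every branch closes; the branch above is one of them.

Unsatisfiable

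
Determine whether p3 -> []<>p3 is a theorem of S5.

Valid

Tableau for the negation ~(p3 -> []<>p3):
1. ~(p3 -> []<>p3), 0
2. p3, 0   [~->-rule on 1]
3. ~[]<>p3, 0   [~->-rule on 1]
4. ~<>p3, 1   [~[]-rule on 3: fresh world 1, 0R1]
5. ~p3, 0   [~<>-rule on 4 via 1R0]
Accessibility: 0R0, 0R1, 1R0, 1R1
Branch closes: p3 and ~p3 both at 0.
All branches of the negation close; one closing branch shown above.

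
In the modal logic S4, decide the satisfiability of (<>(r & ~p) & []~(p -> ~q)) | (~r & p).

1. (<>(r & ~p) & []~(p -> ~q)) | (~r & p), 0
2. ~r & p, 0   [|-rule on 1 (branches; this branch)]
3. ~r, 0   [&-rule on 2]
4. p, 0   [&-rule on 2]
Accessibility: 0R0

Satisfiable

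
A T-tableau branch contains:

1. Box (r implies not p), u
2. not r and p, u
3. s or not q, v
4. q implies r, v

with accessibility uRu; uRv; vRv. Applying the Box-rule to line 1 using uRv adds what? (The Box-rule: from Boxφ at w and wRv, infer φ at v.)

r implies not p, v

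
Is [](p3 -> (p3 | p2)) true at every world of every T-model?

Tableau for the negation ~[](p3 -> (p3 | p2)):
1. ~[](p3 -> (p3 | p2)), 0
2. ~(p3 -> (p3 | p2)), 1
3. p3, 1
4. ~(p3 | p2), 1
5. ~p3, 1
6. ~p2, 1
Accessibility: 0R0, 0R1, 1R1
Branch closes: p3 and ~p3 both at 1.
Every branch of the negation's tableau closes; the branch above is one of them.

Valid in T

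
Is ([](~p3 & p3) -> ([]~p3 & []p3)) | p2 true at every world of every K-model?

Valid

Tableau for the negation ~(([](~p3 & p3) -> ([]~p3 & []p3)) | p2):
1. ~(([](~p3 & p3) -> ([]~p3 & []p3)) | p2), 0
2. ~([](~p3 & p3) -> ([]~p3 & []p3)), 0   [~|-rule on 1]
3. ~p2, 0   [~|-rule on 1]
4. [](~p3 & p3), 0   [~->-rule on 2]
5. ~([]~p3 & []p3), 0   [~->-rule on 2]
6. ~[]p3, 0   [~&-rule on 5 (branches; this branch)]
7. ~p3, 1   [~[]-rule on 6: fresh world 1, 0R1]
8. ~p3 & p3, 1   [[]-rule on 4 via 0R1]
9. p3, 1   [&-rule on 8]
Accessibility: 0R1
Branch closes: p3 and ~p3 both at 1.
Every branch of the negation's tableau closes; the branch above is one of them.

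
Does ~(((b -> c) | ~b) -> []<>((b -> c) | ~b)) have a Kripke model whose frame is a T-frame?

Yes, satisfiable

1. ~(((b -> c) | ~b) -> []<>((b -> c) | ~b)), w0
2. (b -> c) | ~b, w0
3. ~[]<>((b -> c) | ~b), w0
4. ~b, w0
5. ~<>((b -> c) | ~b), w1
6. ~((b -> c) | ~b), w1
7. ~(b -> c), w1
8. b, w1
9. ~c, w1
Accessibility: w0Rw0, w0Rw1, w1Rw1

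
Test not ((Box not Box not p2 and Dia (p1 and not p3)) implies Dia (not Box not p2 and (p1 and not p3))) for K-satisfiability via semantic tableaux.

1. not ((Box not Box not p2 and Dia (p1 and not p3)) implies Dia (not Box not p2 and (p1 and not p3))), w0
2. Box not Box not p2 and Dia (p1 and not p3), w0
3. not Dia (not Box not p2 and (p1 and not p3)), w0
4. Box not Box not p2, w0
5. Dia (p1 and not p3), w0
6. p1 and not p3, w1
7. p1, w1
8. not p3, w1
9. not (not Box not p2 and (p1 and not p3)), w1
10. not Box not p2, w1
11. Box not p2, w1
12. p2, w2
13. not p2, w2
Accessibility: w0Rw1, w1Rw2
Branch closes: p2 and not p2 both at w2.
(One branch shown.) All branches close.

Unsatisfiable (every branch closes)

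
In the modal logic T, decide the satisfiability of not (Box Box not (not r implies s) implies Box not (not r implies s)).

No, unsatisfiable

1. not (Box Box not (not r implies s) implies Box not (not r implies s)), u
2. Box Box not (not r implies s), u
3. not Box not (not r implies s), u
4. Box not (not r implies s), u
5. not (not r implies s), u
6. not r, u
7. not s, u
8. not r implies s, v
9. Box not (not r implies s), v
10. not (not r implies s), v
11. not r, v
12. not s, v
13. s, v
Accessibility: uRu, uRv, vRv
Branch closes: s and not s both at v.
All branches of the tableau close; one closing branch shown above.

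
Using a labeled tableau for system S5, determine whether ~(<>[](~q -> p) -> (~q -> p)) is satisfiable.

Unsatisfiable (every branch closes)

1. ~(<>[](~q -> p) -> (~q -> p)), u
2. <>[](~q -> p), u
3. ~(~q -> p), u
4. ~q, u
5. ~p, u
6. [](~q -> p), v
7. ~q -> p, u
8. ~q -> p, v
9. p, u
Accessibility: uRu, uRv, vRu, vRv
Branch closes: p and ~p both at u.
(One branch shown.) All branches close.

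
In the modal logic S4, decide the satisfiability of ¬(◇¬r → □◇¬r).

Yes, satisfiable

1. ¬(◇¬r → □◇¬r), u
2. ◇¬r, u
3. ¬□◇¬r, u
4. ¬r, v
5. ¬◇¬r, w
6. r, w
Accessibility: uRu, uRv, uRw, vRv, wRw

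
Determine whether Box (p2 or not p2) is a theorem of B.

Yes, valid

Tableau for the negation not Box (p2 or not p2):
1. not Box (p2 or not p2), w0
2. not (p2 or not p2), w1
3. not p2, w1
4. p2, w1
Accessibility: w0Rw0, w0Rw1, w1Rw0, w1Rw1
Branch closes: p2 and not p2 both at w1.
Every branch of the negation's tableau closes; the branch above is one of them.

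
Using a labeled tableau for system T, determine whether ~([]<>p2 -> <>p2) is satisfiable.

No, unsatisfiable

1. ~([]<>p2 -> <>p2), u
2. []<>p2, u   [~->-rule on 1]
3. ~<>p2, u   [~->-rule on 1]
4. <>p2, u   [[]-rule on 2 via uRu]
5. ~p2, u   [~<>-rule on 3 via uRu]
6. p2, v   [<>-rule on 4: fresh world v, uRv]
7. <>p2, v   [[]-rule on 2 via uRv]
8. ~p2, v   [~<>-rule on 3 via uRv]
Accessibility: uRu, uRv, vRv
Branch closes: p2 and ~p2 both at v.
(One branch shown.) All branches close.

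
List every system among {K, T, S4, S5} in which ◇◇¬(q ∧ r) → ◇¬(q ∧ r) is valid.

S4, S5

S4-tableau for the negation ¬(◇◇¬(q ∧ r) → ◇¬(q ∧ r)):
1. ¬(◇◇¬(q ∧ r) → ◇¬(q ∧ r)), w0
2. ◇◇¬(q ∧ r), w0
3. ¬◇¬(q ∧ r), w0
4. q ∧ r, w0
5. q, w0
6. r, w0
7. ◇¬(q ∧ r), w1
8. q ∧ r, w1
9. q, w1
10. r, w1
11. ¬(q ∧ r), w2
12. q ∧ r, w2
13. q, w2
14. r, w2
15. ¬r, w2
Accessibility: w0Rw0, w0Rw1, w0Rw2, w1Rw1, w1Rw2, w2Rw2
Branch closes: r and ¬r both at w2.
Every branch closes (one shown): valid in S4, hence also in S5 (every theorem of S4 is a theorem of S5).
T-tableau for the negation ¬(◇◇¬(q ∧ r) → ◇¬(q ∧ r)):
1. ¬(◇◇¬(q ∧ r) → ◇¬(q ∧ r)), w0
2. ◇◇¬(q ∧ r), w0
3. ¬◇¬(q ∧ r), w0
4. q ∧ r, w0
5. q, w0
6. r, w0
7. ◇¬(q ∧ r), w1
8. q ∧ r, w1
9. q, w1
10. r, w1
11. ¬(q ∧ r), w2
12. ¬r, w2
Accessibility: w0Rw0, w0Rw1, w1Rw1, w1Rw2, w2Rw2
Complete open branch: countermodel on a T-frame, so not valid in T, nor in K (the same frame is also a K-frame).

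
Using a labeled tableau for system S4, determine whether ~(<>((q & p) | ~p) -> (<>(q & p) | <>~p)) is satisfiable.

Unsatisfiable

1. ~(<>((q & p) | ~p) -> (<>(q & p) | <>~p)), w0
2. <>((q & p) | ~p), w0
3. ~(<>(q & p) | <>~p), w0
4. ~<>(q & p), w0
5. ~<>~p, w0
6. ~(q & p), w0
7. p, w0
8. ~q, w0
9. (q & p) | ~p, w1
10. ~(q & p), w1
11. p, w1
12. q & p, w1
13. q, w1
14. ~p, w1
Accessibility: w0Rw0, w0Rw1, w1Rw1
Branch closes: p and ~p both at w1.
(One branch shown.) All branches close.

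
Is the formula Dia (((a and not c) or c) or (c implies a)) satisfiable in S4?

1. Dia (((a and not c) or c) or (c implies a)), 0
2. ((a and not c) or c) or (c implies a), 1   [Dia-rule on 1: fresh world 1, 0R1]
3. c implies a, 1   [or-rule on 2 (branches; this branch)]
4. a, 1   [implies-rule on 3 (branches; this branch)]
Accessibility: 0R0, 0R1, 1R1

Satisfiable (open branch found)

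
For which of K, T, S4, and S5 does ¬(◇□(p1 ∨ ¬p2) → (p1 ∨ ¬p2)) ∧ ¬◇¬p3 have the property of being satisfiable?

K, T, S4

S4-tableau for the formula:
1. ¬(◇□(p1 ∨ ¬p2) → (p1 ∨ ¬p2)) ∧ ¬◇¬p3, 0
2. ¬(◇□(p1 ∨ ¬p2) → (p1 ∨ ¬p2)), 0
3. ¬◇¬p3, 0
4. ◇□(p1 ∨ ¬p2), 0
5. ¬(p1 ∨ ¬p2), 0
6. ¬p1, 0
7. p2, 0
8. p3, 0
9. □(p1 ∨ ¬p2), 1
10. p3, 1
11. p1 ∨ ¬p2, 1
12. ¬p2, 1
Accessibility: 0R0, 0R1, 1R1
Complete open branch: satisfiable in S4, hence also in K, T (this S4-model is also a K-model and a T-model).
S5-tableau for the formula:
1. ¬(◇□(p1 ∨ ¬p2) → (p1 ∨ ¬p2)) ∧ ¬◇¬p3, 0
2. ¬(◇□(p1 ∨ ¬p2) → (p1 ∨ ¬p2)), 0
3. ¬◇¬p3, 0
4. ◇□(p1 ∨ ¬p2), 0
5. ¬(p1 ∨ ¬p2), 0
6. ¬p1, 0
7. p2, 0
8. p3, 0
9. □(p1 ∨ ¬p2), 1
10. p3, 1
11. p1 ∨ ¬p2, 0
12. p1 ∨ ¬p2, 1
13. ¬p2, 0
Accessibility: 0R0, 0R1, 1R0, 1R1
Branch closes: p2 and ¬p2 both at 0.
Every branch closes (one shown): unsatisfiable in S5.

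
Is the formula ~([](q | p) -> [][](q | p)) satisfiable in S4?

1. ~([](q | p) -> [][](q | p)), 0
2. [](q | p), 0
3. ~[][](q | p), 0
4. q | p, 0
5. p, 0
6. ~[](q | p), 1
7. q | p, 1
8. p, 1
9. ~(q | p), 2
10. ~q, 2
11. ~p, 2
12. q | p, 2
13. p, 2
Accessibility: 0R0, 0R1, 0R2, 1R1, 1R2, 2R2
Branch closes: p and ~p both at 2.
All branches of the tableau close; one closing branch shown above.

No, unsatisfiable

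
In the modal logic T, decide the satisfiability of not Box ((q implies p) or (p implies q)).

No, unsatisfiable

1. not Box ((q implies p) or (p implies q)), u
2. not ((q implies p) or (p implies q)), v
3. not (q implies p), v
4. not (p implies q), v
5. q, v
6. not p, v
7. p, v
8. not q, v
Accessibility: uRu, uRv, vRv
Branch closes: p and not p both at v.
All branches of the tableau close; one closing branch shown above.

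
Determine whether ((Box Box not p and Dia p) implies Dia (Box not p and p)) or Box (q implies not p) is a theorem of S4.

Valid

Tableau for the negation not (((Box Box not p and Dia p) implies Dia (Box not p and p)) or Box (q implies not p)):
1. not (((Box Box not p and Dia p) implies Dia (Box not p and p)) or Box (q implies not p)), 0
2. not ((Box Box not p and Dia p) implies Dia (Box not p and p)), 0
3. not Box (q implies not p), 0
4. Box Box not p and Dia p, 0
5. not Dia (Box not p and p), 0
6. Box Box not p, 0
7. Dia p, 0
8. not (Box not p and p), 0
9. Box not p, 0
10. not p, 0
11. not (q implies not p), 1
12. q, 1
13. p, 1
14. not (Box not p and p), 1
15. Box not p, 1
16. not p, 1
Accessibility: 0R0, 0R1, 1R1
Branch closes: p and not p both at 1.
Every branch of the negation's tableau closes; the branch above is one of them.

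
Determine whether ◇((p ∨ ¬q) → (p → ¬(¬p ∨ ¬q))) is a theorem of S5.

No, not valid

Tableau for the negation ¬◇((p ∨ ¬q) → (p → ¬(¬p ∨ ¬q))):
1. ¬◇((p ∨ ¬q) → (p → ¬(¬p ∨ ¬q))), 0
2. ¬((p ∨ ¬q) → (p → ¬(¬p ∨ ¬q))), 0
3. p ∨ ¬q, 0
4. ¬(p → ¬(¬p ∨ ¬q)), 0
5. p, 0
6. ¬p ∨ ¬q, 0
7. ¬q, 0
Accessibility: 0R0
The negation has an open branch (countermodel exists).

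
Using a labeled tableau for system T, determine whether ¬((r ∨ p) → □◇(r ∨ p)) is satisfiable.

Yes, satisfiable

1. ¬((r ∨ p) → □◇(r ∨ p)), w0
2. r ∨ p, w0
3. ¬□◇(r ∨ p), w0
4. p, w0
5. ¬◇(r ∨ p), w1
6. ¬(r ∨ p), w1
7. ¬r, w1
8. ¬p, w1
Accessibility: w0Rw0, w0Rw1, w1Rw1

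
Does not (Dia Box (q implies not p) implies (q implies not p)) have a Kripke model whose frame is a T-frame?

Satisfiable (open branch found)

1. not (Dia Box (q implies not p) implies (q implies not p)), 0
2. Dia Box (q implies not p), 0
3. not (q implies not p), 0
4. q, 0
5. p, 0
6. Box (q implies not p), 1
7. q implies not p, 1
8. not p, 1
Accessibility: 0R0, 0R1, 1R1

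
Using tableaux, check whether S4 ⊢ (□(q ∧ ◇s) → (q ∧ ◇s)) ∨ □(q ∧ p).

Tableau for the negation ¬((□(q ∧ ◇s) → (q ∧ ◇s)) ∨ □(q ∧ p)):
1. ¬((□(q ∧ ◇s) → (q ∧ ◇s)) ∨ □(q ∧ p)), u
2. ¬(□(q ∧ ◇s) → (q ∧ ◇s)), u   [¬∨-rule on 1]
3. ¬□(q ∧ p), u   [¬∨-rule on 1]
4. □(q ∧ ◇s), u   [¬→-rule on 2]
5. ¬(q ∧ ◇s), u   [¬→-rule on 2]
6. q ∧ ◇s, u   [□-rule on 4 via uRu]
7. q, u   [∧-rule on 6]
8. ◇s, u   [∧-rule on 6]
9. ¬◇s, u   [¬∧-rule on 5 (branches; this branch)]
10. ¬s, u   [¬◇-rule on 9 via uRu]
11. ¬(q ∧ p), v   [¬□-rule on 3: fresh world v, uRv]
12. q ∧ ◇s, v   [□-rule on 4 via uRv]
13. q, v   [∧-rule on 12]
14. ◇s, v   [∧-rule on 12]
15. ¬s, v   [¬◇-rule on 9 via uRv]
16. ¬p, v   [¬∧-rule on 11 (branches; this branch)]
17. s, w   [◇-rule on 8: fresh world w, uRw]
18. q ∧ ◇s, w   [□-rule on 4 via uRw]
19. q, w   [∧-rule on 18]
20. ◇s, w   [∧-rule on 18]
21. ¬s, w   [¬◇-rule on 9 via uRw]
Accessibility: uRu, uRv, uRw, vRv, wRw
Branch closes: s and ¬s both at w.
All branches of the negation close; one closing branch shown above.

Valid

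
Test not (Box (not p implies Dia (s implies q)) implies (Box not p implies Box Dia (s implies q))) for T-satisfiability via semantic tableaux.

Unsatisfiable (every branch closes)

1. not (Box (not p implies Dia (s implies q)) implies (Box not p implies Box Dia (s implies q))), w0
2. Box (not p implies Dia (s implies q)), w0
3. not (Box not p implies Box Dia (s implies q)), w0
4. Box not p, w0
5. not Box Dia (s implies q), w0
6. not p implies Dia (s implies q), w0
7. not p, w0
8. Dia (s implies q), w0
9. not Dia (s implies q), w1
10. not p implies Dia (s implies q), w1
11. not p, w1
12. not (s implies q), w1
13. s, w1
14. not q, w1
15. Dia (s implies q), w1
16. s implies q, w2
17. not p implies Dia (s implies q), w2
18. not p, w2
19. q, w2
20. Dia (s implies q), w2
21. s implies q, w3
22. not (s implies q), w3
23. s, w3
24. not q, w3
25. q, w3
Accessibility: w0Rw0, w0Rw1, w0Rw2, w1Rw1, w1Rw3, w2Rw2, w3Rw3
Branch closes: q and not q both at w3.
Every branch closes; the branch above is one of them.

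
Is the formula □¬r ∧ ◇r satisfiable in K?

No, unsatisfiable

1. □¬r ∧ ◇r, w0
2. □¬r, w0
3. ◇r, w0
4. r, w1
5. ¬r, w1
Accessibility: w0Rw1
Branch closes: r and ¬r both at w1.
All branches of the tableau close; one closing branch shown above.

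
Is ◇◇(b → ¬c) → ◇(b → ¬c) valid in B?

Tableau for the negation ¬(◇◇(b → ¬c) → ◇(b → ¬c)):
1. ¬(◇◇(b → ¬c) → ◇(b → ¬c)), w0
2. ◇◇(b → ¬c), w0   [¬→-rule on 1]
3. ¬◇(b → ¬c), w0   [¬→-rule on 1]
4. ¬(b → ¬c), w0   [¬◇-rule on 3 via w0Rw0]
5. b, w0   [¬→-rule on 4]
6. c, w0   [¬→-rule on 4]
7. ◇(b → ¬c), w1   [◇-rule on 2: fresh world w1, w0Rw1]
8. ¬(b → ¬c), w1   [¬◇-rule on 3 via w0Rw1]
9. b, w1   [¬→-rule on 8]
10. c, w1   [¬→-rule on 8]
11. b → ¬c, w2   [◇-rule on 7: fresh world w2, w1Rw2]
12. ¬c, w2   [→-rule on 11 (branches; this branch)]
Accessibility: w0Rw0, w0Rw1, w1Rw0, w1Rw1, w1Rw2, w2Rw1, w2Rw2
The negation has an open branch (countermodel exists).

Not valid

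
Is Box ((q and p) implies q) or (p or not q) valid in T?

Yes, valid

Tableau for the negation not (Box ((q and p) implies q) or (p or not q)):
1. not (Box ((q and p) implies q) or (p or not q)), 0
2. not Box ((q and p) implies q), 0
3. not (p or not q), 0
4. not p, 0
5. q, 0
6. not ((q and p) implies q), 1
7. q and p, 1
8. not q, 1
9. q, 1
10. p, 1
Accessibility: 0R0, 0R1, 1R1
Branch closes: q and not q both at 1.
All branches of the negation close; one closing branch shown above.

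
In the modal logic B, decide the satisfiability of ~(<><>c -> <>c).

Satisfiable (open branch found)

1. ~(<><>c -> <>c), w0
2. <><>c, w0
3. ~<>c, w0
4. ~c, w0
5. <>c, w1
6. ~c, w1
7. c, w2
Accessibility: w0Rw0, w0Rw1, w1Rw0, w1Rw1, w1Rw2, w2Rw1, w2Rw2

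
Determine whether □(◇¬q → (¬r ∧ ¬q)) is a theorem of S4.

Tableau for the negation ¬□(◇¬q → (¬r ∧ ¬q)):
1. ¬□(◇¬q → (¬r ∧ ¬q)), 0
2. ¬(◇¬q → (¬r ∧ ¬q)), 1
3. ◇¬q, 1
4. ¬(¬r ∧ ¬q), 1
5. q, 1
6. ¬q, 2
Accessibility: 0R0, 0R1, 0R2, 1R1, 1R2, 2R2
The negation has an open branch (countermodel exists).

Invalid (countermodel exists)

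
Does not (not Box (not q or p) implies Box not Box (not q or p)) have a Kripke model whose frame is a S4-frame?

Yes, satisfiable

1. not (not Box (not q or p) implies Box not Box (not q or p)), 0
2. not Box (not q or p), 0   [neg-implies-rule on 1]
3. not Box not Box (not q or p), 0   [neg-implies-rule on 1]
4. not (not q or p), 1   [neg-Box-rule on 2: fresh world 1, 0R1]
5. q, 1   [neg-or-rule on 4]
6. not p, 1   [neg-or-rule on 4]
7. Box (not q or p), 2   [neg-Box-rule on 3: fresh world 2, 0R2]
8. not q or p, 2   [Box-rule on 7 via 2R2]
9. p, 2   [or-rule on 8 (branches; this branch)]
Accessibility: 0R0, 0R1, 0R2, 1R1, 2R2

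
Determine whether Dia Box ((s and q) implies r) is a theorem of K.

Tableau for the negation not Dia Box ((s and q) implies r):
1. not Dia Box ((s and q) implies r), 0
The negation has an open branch (countermodel exists).

Invalid (countermodel exists)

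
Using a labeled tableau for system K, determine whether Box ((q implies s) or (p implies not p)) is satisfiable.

1. Box ((q implies s) or (p implies not p)), 0

Yes, satisfiable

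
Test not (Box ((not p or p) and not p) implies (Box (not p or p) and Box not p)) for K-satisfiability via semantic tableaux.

Unsatisfiable (every branch closes)

1. not (Box ((not p or p) and not p) implies (Box (not p or p) and Box not p)), 0
2. Box ((not p or p) and not p), 0
3. not (Box (not p or p) and Box not p), 0
4. not Box not p, 0
5. p, 1
6. (not p or p) and not p, 1
7. not p or p, 1
8. not p, 1
Accessibility: 0R1
Branch closes: p and not p both at 1.
(One branch shown.) All branches close.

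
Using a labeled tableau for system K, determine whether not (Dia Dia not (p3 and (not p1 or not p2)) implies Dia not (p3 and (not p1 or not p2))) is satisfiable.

1. not (Dia Dia not (p3 and (not p1 or not p2)) implies Dia not (p3 and (not p1 or not p2))), u
2. Dia Dia not (p3 and (not p1 or not p2)), u   [neg-implies-rule on 1]
3. not Dia not (p3 and (not p1 or not p2)), u   [neg-implies-rule on 1]
4. Dia not (p3 and (not p1 or not p2)), v   [Dia-rule on 2: fresh world v, uRv]
5. p3 and (not p1 or not p2), v   [neg-Dia-rule on 3 via uRv]
6. p3, v   [and-rule on 5]
7. not p1 or not p2, v   [and-rule on 5]
8. not p2, v   [or-rule on 7 (branches; this branch)]
9. not (p3 and (not p1 or not p2)), w   [Dia-rule on 4: fresh world w, vRw]
10. not (not p1 or not p2), w   [neg-and-rule on 9 (branches; this branch)]
11. p1, w   [neg-or-rule on 10]
12. p2, w   [neg-or-rule on 10]
Accessibility: uRv, vRw

Satisfiable (open branch found)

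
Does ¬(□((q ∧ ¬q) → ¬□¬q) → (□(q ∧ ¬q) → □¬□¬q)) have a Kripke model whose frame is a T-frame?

1. ¬(□((q ∧ ¬q) → ¬□¬q) → (□(q ∧ ¬q) → □¬□¬q)), w0
2. □((q ∧ ¬q) → ¬□¬q), w0
3. ¬(□(q ∧ ¬q) → □¬□¬q), w0
4. □(q ∧ ¬q), w0
5. ¬□¬□¬q, w0
6. (q ∧ ¬q) → ¬□¬q, w0
7. q ∧ ¬q, w0
8. q, w0
9. ¬q, w0
Accessibility: w0Rw0
Branch closes: q and ¬q both at w0.
Every branch closes; the branch above is one of them.

Unsatisfiable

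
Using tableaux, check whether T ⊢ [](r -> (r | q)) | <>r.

Tableau for the negation ~([](r -> (r | q)) | <>r):
1. ~([](r -> (r | q)) | <>r), 0
2. ~[](r -> (r | q)), 0
3. ~<>r, 0
4. ~r, 0
5. ~(r -> (r | q)), 1
6. r, 1
7. ~(r | q), 1
8. ~r, 1
9. ~q, 1
Accessibility: 0R0, 0R1, 1R1
Branch closes: r and ~r both at 1.
Every branch of the negation's tableau closes; the branch above is one of them.

Valid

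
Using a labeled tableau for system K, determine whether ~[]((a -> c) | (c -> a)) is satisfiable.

No, unsatisfiable

1. ~[]((a -> c) | (c -> a)), u
2. ~((a -> c) | (c -> a)), v
3. ~(a -> c), v
4. ~(c -> a), v
5. a, v
6. ~c, v
7. c, v
8. ~a, v
Accessibility: uRv
Branch closes: c and ~c both at v.
All branches of the tableau close; one closing branch shown above.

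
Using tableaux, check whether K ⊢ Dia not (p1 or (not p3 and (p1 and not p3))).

Tableau for the negation not Dia not (p1 or (not p3 and (p1 and not p3))):
1. not Dia not (p1 or (not p3 and (p1 and not p3))), 0
The negation has an open branch (countermodel exists).

Invalid (countermodel exists)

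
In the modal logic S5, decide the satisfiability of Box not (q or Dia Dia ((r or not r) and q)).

Satisfiable (open branch found)

1. Box not (q or Dia Dia ((r or not r) and q)), w0
2. not (q or Dia Dia ((r or not r) and q)), w0
3. not q, w0
4. not Dia Dia ((r or not r) and q), w0
5. not Dia ((r or not r) and q), w0
6. not ((r or not r) and q), w0
Accessibility: w0Rw0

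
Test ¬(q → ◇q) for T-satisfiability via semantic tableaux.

Unsatisfiable (every branch closes)

1. ¬(q → ◇q), u
2. q, u   [¬→-rule on 1]
3. ¬◇q, u   [¬→-rule on 1]
4. ¬q, u   [¬◇-rule on 3 via uRu]
Accessibility: uRu
Branch closes: q and ¬q both at u.
(One branch shown.) All branches close.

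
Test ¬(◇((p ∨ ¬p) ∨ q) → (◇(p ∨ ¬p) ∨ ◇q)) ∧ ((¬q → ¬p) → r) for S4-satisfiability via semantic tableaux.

Unsatisfiable

1. ¬(◇((p ∨ ¬p) ∨ q) → (◇(p ∨ ¬p) ∨ ◇q)) ∧ ((¬q → ¬p) → r), w0
2. ¬(◇((p ∨ ¬p) ∨ q) → (◇(p ∨ ¬p) ∨ ◇q)), w0
3. (¬q → ¬p) → r, w0
4. ◇((p ∨ ¬p) ∨ q), w0
5. ¬(◇(p ∨ ¬p) ∨ ◇q), w0
6. ¬◇(p ∨ ¬p), w0
7. ¬◇q, w0
8. ¬(p ∨ ¬p), w0
9. ¬p, w0
10. p, w0
Accessibility: w0Rw0
Branch closes: p and ¬p both at w0.
All branches of the tableau close; one closing branch shown above.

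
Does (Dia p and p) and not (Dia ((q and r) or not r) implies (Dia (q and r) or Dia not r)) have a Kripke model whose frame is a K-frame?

1. (Dia p and p) and not (Dia ((q and r) or not r) implies (Dia (q and r) or Dia not r)), w0
2. Dia p and p, w0
3. not (Dia ((q and r) or not r) implies (Dia (q and r) or Dia not r)), w0
4. Dia p, w0
5. p, w0
6. Dia ((q and r) or not r), w0
7. not (Dia (q and r) or Dia not r), w0
8. not Dia (q and r), w0
9. not Dia not r, w0
10. p, w1
11. not (q and r), w1
12. r, w1
13. not q, w1
14. (q and r) or not r, w2
15. not (q and r), w2
16. r, w2
17. q and r, w2
18. q, w2
19. not r, w2
Accessibility: w0Rw1, w0Rw2
Branch closes: r and not r both at w2.
Every branch closes; the branch above is one of them.

No, unsatisfiable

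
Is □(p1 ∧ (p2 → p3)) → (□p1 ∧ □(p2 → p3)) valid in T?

Tableau for the negation ¬(□(p1 ∧ (p2 → p3)) → (□p1 ∧ □(p2 → p3))):
1. ¬(□(p1 ∧ (p2 → p3)) → (□p1 ∧ □(p2 → p3))), w0
2. □(p1 ∧ (p2 → p3)), w0
3. ¬(□p1 ∧ □(p2 → p3)), w0
4. p1 ∧ (p2 → p3), w0
5. p1, w0
6. p2 → p3, w0
7. ¬□(p2 → p3), w0
8. p3, w0
9. ¬(p2 → p3), w1
10. p2, w1
11. ¬p3, w1
12. p1 ∧ (p2 → p3), w1
13. p1, w1
14. p2 → p3, w1
15. p3, w1
Accessibility: w0Rw0, w0Rw1, w1Rw1
Branch closes: p3 and ¬p3 both at w1.
Every branch of the negation's tableau closes; the branch above is one of them.

Valid in T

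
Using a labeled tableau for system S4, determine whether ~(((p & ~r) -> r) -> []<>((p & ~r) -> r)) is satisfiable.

Satisfiable

1. ~(((p & ~r) -> r) -> []<>((p & ~r) -> r)), w0
2. (p & ~r) -> r, w0   [~->-rule on 1]
3. ~[]<>((p & ~r) -> r), w0   [~->-rule on 1]
4. r, w0   [->-rule on 2 (branches; this branch)]
5. ~<>((p & ~r) -> r), w1   [~[]-rule on 3: fresh world w1, w0Rw1]
6. ~((p & ~r) -> r), w1   [~<>-rule on 5 via w1Rw1]
7. p & ~r, w1   [~->-rule on 6]
8. ~r, w1   [~->-rule on 6]
9. p, w1   [&-rule on 7]
Accessibility: w0Rw0, w0Rw1, w1Rw1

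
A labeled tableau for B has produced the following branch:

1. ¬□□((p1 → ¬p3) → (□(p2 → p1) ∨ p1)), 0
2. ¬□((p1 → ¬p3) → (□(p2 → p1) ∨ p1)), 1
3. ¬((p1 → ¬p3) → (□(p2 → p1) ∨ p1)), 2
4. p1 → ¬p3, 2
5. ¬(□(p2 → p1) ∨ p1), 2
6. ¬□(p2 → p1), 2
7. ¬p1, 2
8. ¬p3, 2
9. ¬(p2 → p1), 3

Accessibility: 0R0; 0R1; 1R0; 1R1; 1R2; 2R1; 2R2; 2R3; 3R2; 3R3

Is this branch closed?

Not closed

No atom appears with both signs at the same world.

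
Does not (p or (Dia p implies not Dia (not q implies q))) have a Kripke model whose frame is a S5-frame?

Yes, satisfiable

1. not (p or (Dia p implies not Dia (not q implies q))), 0
2. not p, 0   [neg-or-rule on 1]
3. not (Dia p implies not Dia (not q implies q)), 0   [neg-or-rule on 1]
4. Dia p, 0   [neg-implies-rule on 3]
5. Dia (not q implies q), 0   [neg-implies-rule on 3]
6. p, 1   [Dia-rule on 4: fresh world 1, 0R1]
7. not q implies q, 2   [Dia-rule on 5: fresh world 2, 0R2]
8. q, 2   [implies-rule on 7 (branches; this branch)]
Accessibility: 0R0, 0R1, 0R2, 1R0, 1R1, 1R2, 2R0, 2R1, 2R2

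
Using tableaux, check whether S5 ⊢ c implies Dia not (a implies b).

No, not valid

Tableau for the negation not (c implies Dia not (a implies b)):
1. not (c implies Dia not (a implies b)), w0
2. c, w0
3. not Dia not (a implies b), w0
4. a implies b, w0
5. b, w0
Accessibility: w0Rw0
The negation has an open branch (countermodel exists).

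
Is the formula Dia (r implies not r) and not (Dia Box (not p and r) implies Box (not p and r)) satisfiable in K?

1. Dia (r implies not r) and not (Dia Box (not p and r) implies Box (not p and r)), w0
2. Dia (r implies not r), w0
3. not (Dia Box (not p and r) implies Box (not p and r)), w0
4. Dia Box (not p and r), w0
5. not Box (not p and r), w0
6. r implies not r, w1
7. not r, w1
8. Box (not p and r), w2
9. not (not p and r), w3
10. not r, w3
Accessibility: w0Rw1, w0Rw2, w0Rw3

Satisfiable (open branch found)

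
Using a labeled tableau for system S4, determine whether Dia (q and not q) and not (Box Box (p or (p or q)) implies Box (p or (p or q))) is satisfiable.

No, unsatisfiable

1. Dia (q and not q) and not (Box Box (p or (p or q)) implies Box (p or (p or q))), 0
2. Dia (q and not q), 0   [and-rule on 1]
3. not (Box Box (p or (p or q)) implies Box (p or (p or q))), 0   [and-rule on 1]
4. Box Box (p or (p or q)), 0   [neg-implies-rule on 3]
5. not Box (p or (p or q)), 0   [neg-implies-rule on 3]
6. Box (p or (p or q)), 0   [Box-rule on 4 via 0R0]
7. p or (p or q), 0   [Box-rule on 6 via 0R0]
8. p or q, 0   [or-rule on 7 (branches; this branch)]
9. q, 0   [or-rule on 8 (branches; this branch)]
10. q and not q, 1   [Dia-rule on 2: fresh world 1, 0R1]
11. q, 1   [and-rule on 10]
12. not q, 1   [and-rule on 10]
Accessibility: 0R0, 0R1, 1R1
Branch closes: q and not q both at 1.
All branches of the tableau close; one closing branch shown above.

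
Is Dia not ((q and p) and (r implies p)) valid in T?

Not valid

Tableau for the negation not Dia not ((q and p) and (r implies p)):
1. not Dia not ((q and p) and (r implies p)), 0
2. (q and p) and (r implies p), 0   [neg-Dia-rule on 1 via 0R0]
3. q and p, 0   [and-rule on 2]
4. r implies p, 0   [and-rule on 2]
5. q, 0   [and-rule on 3]
6. p, 0   [and-rule on 3]
Accessibility: 0R0
The negation has an open branch (countermodel exists).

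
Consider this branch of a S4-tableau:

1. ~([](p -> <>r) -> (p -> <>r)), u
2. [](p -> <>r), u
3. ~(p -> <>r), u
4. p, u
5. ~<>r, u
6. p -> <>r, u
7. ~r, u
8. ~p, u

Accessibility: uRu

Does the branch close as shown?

Yes, closed

Both p and ~p appear at u.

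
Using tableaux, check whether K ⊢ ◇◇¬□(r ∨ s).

Tableau for the negation ¬◇◇¬□(r ∨ s):
1. ¬◇◇¬□(r ∨ s), u
The negation has an open branch (countermodel exists).

Invalid (countermodel exists)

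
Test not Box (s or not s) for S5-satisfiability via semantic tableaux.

Unsatisfiable (every branch closes)

1. not Box (s or not s), w0
2. not (s or not s), w1
3. not s, w1
4. s, w1
Accessibility: w0Rw0, w0Rw1, w1Rw0, w1Rw1
Branch closes: s and not s both at w1.
Every branch closes; the branch above is one of them.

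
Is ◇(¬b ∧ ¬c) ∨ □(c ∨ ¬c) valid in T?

Tableau for the negation ¬(◇(¬b ∧ ¬c) ∨ □(c ∨ ¬c)):
1. ¬(◇(¬b ∧ ¬c) ∨ □(c ∨ ¬c)), u
2. ¬◇(¬b ∧ ¬c), u   [¬∨-rule on 1]
3. ¬□(c ∨ ¬c), u   [¬∨-rule on 1]
4. ¬(¬b ∧ ¬c), u   [¬◇-rule on 2 via uRu]
5. c, u   [¬∧-rule on 4 (branches; this branch)]
6. ¬(c ∨ ¬c), v   [¬□-rule on 3: fresh world v, uRv]
7. ¬c, v   [¬∨-rule on 6]
8. c, v   [¬∨-rule on 6]
Accessibility: uRu, uRv, vRv
Branch closes: c and ¬c both at v.
All branches of the negation close; one closing branch shown above.

Valid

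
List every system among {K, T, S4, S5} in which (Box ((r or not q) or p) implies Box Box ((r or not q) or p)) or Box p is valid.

S4-tableau for the negation not ((Box ((r or not q) or p) implies Box Box ((r or not q) or p)) or Box p):
1. not ((Box ((r or not q) or p) implies Box Box ((r or not q) or p)) or Box p), u
2. not (Box ((r or not q) or p) implies Box Box ((r or not q) or p)), u   [neg-or-rule on 1]
3. not Box p, u   [neg-or-rule on 1]
4. Box ((r or not q) or p), u   [neg-implies-rule on 2]
5. not Box Box ((r or not q) or p), u   [neg-implies-rule on 2]
6. (r or not q) or p, u   [Box-rule on 4 via uRu]
7. r or not q, u   [or-rule on 6 (branches; this branch)]
8. not q, u   [or-rule on 7 (branches; this branch)]
9. not p, v   [neg-Box-rule on 3: fresh world v, uRv]
10. (r or not q) or p, v   [Box-rule on 4 via uRv]
11. r or not q, v   [or-rule on 10 (branches; this branch)]
12. not q, v   [or-rule on 11 (branches; this branch)]
13. not Box ((r or not q) or p), w   [neg-Box-rule on 5: fresh world w, uRw]
14. (r or not q) or p, w   [Box-rule on 4 via uRw]
15. r or not q, w   [or-rule on 14 (branches; this branch)]
16. not q, w   [or-rule on 15 (branches; this branch)]
17. not ((r or not q) or p), x   [neg-Box-rule on 13: fresh world x, wRx]
18. not (r or not q), x   [neg-or-rule on 17]
19. not p, x   [neg-or-rule on 17]
20. not r, x   [neg-or-rule on 18]
21. q, x   [neg-or-rule on 18]
22. (r or not q) or p, x   [Box-rule on 4 via uRx]
23. r or not q, x   [or-rule on 22 (branches; this branch)]
24. not q, x   [or-rule on 23 (branches; this branch)]
Accessibility: uRu, uRv, uRw, uRx, vRv, wRw, wRx, xRx
Branch closes: q and not q both at x.
Every branch closes (one shown): valid in S4, hence also in S5 (every theorem of S4 is a theorem of S5).
T-tableau for the negation not ((Box ((r or not q) or p) implies Box Box ((r or not q) or p)) or Box p):
1. not ((Box ((r or not q) or p) implies Box Box ((r or not q) or p)) or Box p), u
2. not (Box ((r or not q) or p) implies Box Box ((r or not q) or p)), u   [neg-or-rule on 1]
3. not Box p, u   [neg-or-rule on 1]
4. Box ((r or not q) or p), u   [neg-implies-rule on 2]
5. not Box Box ((r or not q) or p), u   [neg-implies-rule on 2]
6. (r or not q) or p, u   [Box-rule on 4 via uRu]
7. p, u   [or-rule on 6 (branches; this branch)]
8. not p, v   [neg-Box-rule on 3: fresh world v, uRv]
9. (r or not q) or p, v   [Box-rule on 4 via uRv]
10. r or not q, v   [or-rule on 9 (branches; this branch)]
11. not q, v   [or-rule on 10 (branches; this branch)]
12. not Box ((r or not q) or p), w   [neg-Box-rule on 5: fresh world w, uRw]
13. (r or not q) or p, w   [Box-rule on 4 via uRw]
14. p, w   [or-rule on 13 (branches; this branch)]
15. not ((r or not q) or p), x   [neg-Box-rule on 12: fresh world x, wRx]
16. not (r or not q), x   [neg-or-rule on 15]
17. not p, x   [neg-or-rule on 15]
18. not r, x   [neg-or-rule on 16]
19. q, x   [neg-or-rule on 16]
Accessibility: uRu, uRv, uRw, vRv, wRw, wRx, xRx
Complete open branch: countermodel on a T-frame, so not valid in T, nor in K (the same frame is also a K-frame).

S4, S5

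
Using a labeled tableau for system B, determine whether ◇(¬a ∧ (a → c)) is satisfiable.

Yes, satisfiable

1. ◇(¬a ∧ (a → c)), w0
2. ¬a ∧ (a → c), w1
3. ¬a, w1
4. a → c, w1
5. c, w1
Accessibility: w0Rw0, w0Rw1, w1Rw0, w1Rw1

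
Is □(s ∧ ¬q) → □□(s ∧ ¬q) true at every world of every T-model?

Tableau for the negation ¬(□(s ∧ ¬q) → □□(s ∧ ¬q)):
1. ¬(□(s ∧ ¬q) → □□(s ∧ ¬q)), 0
2. □(s ∧ ¬q), 0
3. ¬□□(s ∧ ¬q), 0
4. s ∧ ¬q, 0
5. s, 0
6. ¬q, 0
7. ¬□(s ∧ ¬q), 1
8. s ∧ ¬q, 1
9. s, 1
10. ¬q, 1
11. ¬(s ∧ ¬q), 2
12. q, 2
Accessibility: 0R0, 0R1, 1R1, 1R2, 2R2
The negation has an open branch (countermodel exists).

Invalid (countermodel exists)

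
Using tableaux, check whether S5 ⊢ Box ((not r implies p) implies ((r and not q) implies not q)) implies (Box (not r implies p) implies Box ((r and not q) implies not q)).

Tableau for the negation not (Box ((not r implies p) implies ((r and not q) implies not q)) implies (Box (not r implies p) implies Box ((r and not q) implies not q))):
1. not (Box ((not r implies p) implies ((r and not q) implies not q)) implies (Box (not r implies p) implies Box ((r and not q) implies not q))), u
2. Box ((not r implies p) implies ((r and not q) implies not q)), u   [neg-implies-rule on 1]
3. not (Box (not r implies p) implies Box ((r and not q) implies not q)), u   [neg-implies-rule on 1]
4. Box (not r implies p), u   [neg-implies-rule on 3]
5. not Box ((r and not q) implies not q), u   [neg-implies-rule on 3]
6. (not r implies p) implies ((r and not q) implies not q), u   [Box-rule on 2 via uRu]
7. not r implies p, u   [Box-rule on 4 via uRu]
8. (r and not q) implies not q, u   [implies-rule on 6 (branches; this branch)]
9. p, u   [implies-rule on 7 (branches; this branch)]
10. not (r and not q), u   [implies-rule on 8 (branches; this branch)]
11. q, u   [neg-and-rule on 10 (branches; this branch)]
12. not ((r and not q) implies not q), v   [neg-Box-rule on 5: fresh world v, uRv]
13. r and not q, v   [neg-implies-rule on 12]
14. q, v   [neg-implies-rule on 12]
15. r, v   [and-rule on 13]
16. not q, v   [and-rule on 13]
Accessibility: uRu, uRv, vRu, vRv
Branch closes: q and not q both at v.
All branches of the negation close; one closing branch shown above.

Valid in S5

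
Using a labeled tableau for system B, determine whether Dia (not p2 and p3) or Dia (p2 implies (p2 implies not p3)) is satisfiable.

1. Dia (not p2 and p3) or Dia (p2 implies (p2 implies not p3)), 0
2. Dia (p2 implies (p2 implies not p3)), 0
3. p2 implies (p2 implies not p3), 1
4. p2 implies not p3, 1
5. not p3, 1
Accessibility: 0R0, 0R1, 1R0, 1R1

Satisfiable (open branch found)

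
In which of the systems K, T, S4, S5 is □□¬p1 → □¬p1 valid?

K-tableau for the negation ¬(□□¬p1 → □¬p1):
1. ¬(□□¬p1 → □¬p1), 0
2. □□¬p1, 0
3. ¬□¬p1, 0
4. p1, 1
5. □¬p1, 1
Accessibility: 0R1
Complete open branch: countermodel on a K-frame, so not valid in K.
T-tableau for the negation ¬(□□¬p1 → □¬p1):
1. ¬(□□¬p1 → □¬p1), 0
2. □□¬p1, 0
3. ¬□¬p1, 0
4. □¬p1, 0
5. ¬p1, 0
6. p1, 1
7. □¬p1, 1
8. ¬p1, 1
Accessibility: 0R0, 0R1, 1R1
Branch closes: p1 and ¬p1 both at 1.
Every branch closes (one shown): valid in T, hence also in S4, S5 (every theorem of T is a theorem of S4 and S5).

T, S4, S5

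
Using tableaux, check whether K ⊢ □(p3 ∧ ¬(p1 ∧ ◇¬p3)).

Tableau for the negation ¬□(p3 ∧ ¬(p1 ∧ ◇¬p3)):
1. ¬□(p3 ∧ ¬(p1 ∧ ◇¬p3)), u
2. ¬(p3 ∧ ¬(p1 ∧ ◇¬p3)), v
3. p1 ∧ ◇¬p3, v
4. p1, v
5. ◇¬p3, v
6. ¬p3, w
Accessibility: uRv, vRw
The negation has an open branch (countermodel exists).

No, not valid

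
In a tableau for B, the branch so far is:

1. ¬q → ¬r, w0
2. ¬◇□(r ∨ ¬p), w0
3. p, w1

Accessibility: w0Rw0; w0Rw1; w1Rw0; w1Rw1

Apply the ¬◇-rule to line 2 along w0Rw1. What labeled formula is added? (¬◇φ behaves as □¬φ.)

¬◇φ behaves as □¬φ: propagate the negated body to each accessible world.

¬□(r ∨ ¬p), w1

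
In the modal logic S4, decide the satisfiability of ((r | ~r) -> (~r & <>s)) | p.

Yes, satisfiable

1. ((r | ~r) -> (~r & <>s)) | p, 0
2. p, 0   [|-rule on 1 (branches; this branch)]
Accessibility: 0R0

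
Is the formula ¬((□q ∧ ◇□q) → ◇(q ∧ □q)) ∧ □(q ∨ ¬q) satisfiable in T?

Unsatisfiable (every branch closes)

1. ¬((□q ∧ ◇□q) → ◇(q ∧ □q)) ∧ □(q ∨ ¬q), u
2. ¬((□q ∧ ◇□q) → ◇(q ∧ □q)), u   [∧-rule on 1]
3. □(q ∨ ¬q), u   [∧-rule on 1]
4. □q ∧ ◇□q, u   [¬→-rule on 2]
5. ¬◇(q ∧ □q), u   [¬→-rule on 2]
6. □q, u   [∧-rule on 4]
7. ◇□q, u   [∧-rule on 4]
8. q ∨ ¬q, u   [□-rule on 3 via uRu]
9. ¬(q ∧ □q), u   [¬◇-rule on 5 via uRu]
10. q, u   [□-rule on 6 via uRu]
11. ¬□q, u   [¬∧-rule on 9 (branches; this branch)]
12. □q, v   [◇-rule on 7: fresh world v, uRv]
13. q ∨ ¬q, v   [□-rule on 3 via uRv]
14. ¬(q ∧ □q), v   [¬◇-rule on 5 via uRv]
15. q, v   [□-rule on 6 via uRv]
16. ¬□q, v   [¬∧-rule on 14 (branches; this branch)]
17. ¬q, w   [¬□-rule on 11: fresh world w, uRw]
18. q ∨ ¬q, w   [□-rule on 3 via uRw]
19. ¬(q ∧ □q), w   [¬◇-rule on 5 via uRw]
20. q, w   [□-rule on 6 via uRw]
Accessibility: uRu, uRv, uRw, vRv, wRw
Branch closes: q and ¬q both at w.
Every branch closes; the branch above is one of them.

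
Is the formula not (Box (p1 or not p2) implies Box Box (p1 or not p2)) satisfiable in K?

Satisfiable

1. not (Box (p1 or not p2) implies Box Box (p1 or not p2)), 0
2. Box (p1 or not p2), 0
3. not Box Box (p1 or not p2), 0
4. not Box (p1 or not p2), 1
5. p1 or not p2, 1
6. not p2, 1
7. not (p1 or not p2), 2
8. not p1, 2
9. p2, 2
Accessibility: 0R1, 1R2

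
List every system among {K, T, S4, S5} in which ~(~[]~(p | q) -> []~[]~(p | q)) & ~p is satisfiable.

S5-tableau for the formula:
1. ~(~[]~(p | q) -> []~[]~(p | q)) & ~p, 0
2. ~(~[]~(p | q) -> []~[]~(p | q)), 0   [&-rule on 1]
3. ~p, 0   [&-rule on 1]
4. ~[]~(p | q), 0   [~->-rule on 2]
5. ~[]~[]~(p | q), 0   [~->-rule on 2]
6. p | q, 1   [~[]-rule on 4: fresh world 1, 0R1]
7. q, 1   [|-rule on 6 (branches; this branch)]
8. []~(p | q), 2   [~[]-rule on 5: fresh world 2, 0R2]
9. ~(p | q), 0   [[]-rule on 8 via 2R0]
10. ~q, 0   [~|-rule on 9]
11. ~(p | q), 1   [[]-rule on 8 via 2R1]
12. ~p, 1   [~|-rule on 11]
13. ~q, 1   [~|-rule on 11]
Accessibility: 0R0, 0R1, 0R2, 1R0, 1R1, 1R2, 2R0, 2R1, 2R2
Branch closes: q and ~q both at 1.
Every branch closes (one shown): unsatisfiable in S5.
S4-tableau for the formula:
1. ~(~[]~(p | q) -> []~[]~(p | q)) & ~p, 0
2. ~(~[]~(p | q) -> []~[]~(p | q)), 0   [&-rule on 1]
3. ~p, 0   [&-rule on 1]
4. ~[]~(p | q), 0   [~->-rule on 2]
5. ~[]~[]~(p | q), 0   [~->-rule on 2]
6. p | q, 1   [~[]-rule on 4: fresh world 1, 0R1]
7. q, 1   [|-rule on 6 (branches; this branch)]
8. []~(p | q), 2   [~[]-rule on 5: fresh world 2, 0R2]
9. ~(p | q), 2   [[]-rule on 8 via 2R2]
10. ~p, 2   [~|-rule on 9]
11. ~q, 2   [~|-rule on 9]
Accessibility: 0R0, 0R1, 0R2, 1R1, 2R2
Complete open branch: satisfiable in S4, hence also in K, T (this S4-model is also a K-model and a T-model).

K, T, S4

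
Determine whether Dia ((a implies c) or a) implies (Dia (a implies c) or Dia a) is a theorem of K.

Valid

Tableau for the negation not (Dia ((a implies c) or a) implies (Dia (a implies c) or Dia a)):
1. not (Dia ((a implies c) or a) implies (Dia (a implies c) or Dia a)), w0
2. Dia ((a implies c) or a), w0   [neg-implies-rule on 1]
3. not (Dia (a implies c) or Dia a), w0   [neg-implies-rule on 1]
4. not Dia (a implies c), w0   [neg-or-rule on 3]
5. not Dia a, w0   [neg-or-rule on 3]
6. (a implies c) or a, w1   [Dia-rule on 2: fresh world w1, w0Rw1]
7. not (a implies c), w1   [neg-Dia-rule on 4 via w0Rw1]
8. a, w1   [neg-implies-rule on 7]
9. not c, w1   [neg-implies-rule on 7]
10. not a, w1   [neg-Dia-rule on 5 via w0Rw1]
Accessibility: w0Rw1
Branch closes: a and not a both at w1.
All branches of the negation close; one closing branch shown above.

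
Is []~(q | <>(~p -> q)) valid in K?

Tableau for the negation ~[]~(q | <>(~p -> q)):
1. ~[]~(q | <>(~p -> q)), w0
2. q | <>(~p -> q), w1
3. <>(~p -> q), w1
4. ~p -> q, w2
5. q, w2
Accessibility: w0Rw1, w1Rw2
The negation has an open branch (countermodel exists).

Invalid (countermodel exists)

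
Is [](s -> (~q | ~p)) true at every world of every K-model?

Tableau for the negation ~[](s -> (~q | ~p)):
1. ~[](s -> (~q | ~p)), w0
2. ~(s -> (~q | ~p)), w1
3. s, w1
4. ~(~q | ~p), w1
5. q, w1
6. p, w1
Accessibility: w0Rw1
The negation has an open branch (countermodel exists).

Invalid (countermodel exists)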